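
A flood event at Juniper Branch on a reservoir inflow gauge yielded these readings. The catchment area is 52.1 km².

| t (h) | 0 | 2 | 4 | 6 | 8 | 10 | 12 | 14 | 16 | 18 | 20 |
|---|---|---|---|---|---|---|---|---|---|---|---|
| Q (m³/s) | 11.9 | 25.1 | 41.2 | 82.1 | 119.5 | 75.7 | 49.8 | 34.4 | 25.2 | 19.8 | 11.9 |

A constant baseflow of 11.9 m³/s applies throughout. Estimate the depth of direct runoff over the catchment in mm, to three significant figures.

d ≈ 50.5 mm

Direct runoff: 0.0, 13.2, 29.3, 70.2, 107.6, 63.8, 37.9, 22.5, 13.3, 7.9, 0.0 m³/s; ΣQ_DR = 365.7 m³/s.
V = ΣQ_DR · Δt = 365.7 × 7200 s = 2.633 × 10^6 m³.
Over A = 52.1 km², depth = V / A = 50.5 mm.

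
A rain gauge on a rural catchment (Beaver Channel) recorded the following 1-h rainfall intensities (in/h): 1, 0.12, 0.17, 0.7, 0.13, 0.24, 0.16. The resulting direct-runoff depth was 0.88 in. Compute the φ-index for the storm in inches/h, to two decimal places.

Only the 2 blocks with intensity above φ contribute runoff: 1, 0.7 in/h.
Σ(I−φ)·Δt = d  ⇒  (1+0.7 − 2φ)·1 = 0.88
φ = (1.700 − 0.88/1) / 2 = 0.41 in/h.

φ ≈ 0.41 in/h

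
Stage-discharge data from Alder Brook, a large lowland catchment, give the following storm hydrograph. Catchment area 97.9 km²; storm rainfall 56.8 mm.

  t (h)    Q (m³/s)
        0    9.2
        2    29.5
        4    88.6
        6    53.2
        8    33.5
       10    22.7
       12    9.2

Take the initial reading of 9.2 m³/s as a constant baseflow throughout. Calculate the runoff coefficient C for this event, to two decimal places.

C ≈ 0.24

ΣQ_DR = 181.5 m³/s; V = ΣQ_DR·Δt = 1.307 × 10^6 m³.
Runoff depth d = V / A = 13.35 mm.
C = d / P = 13.35 / 56.8 = 0.24.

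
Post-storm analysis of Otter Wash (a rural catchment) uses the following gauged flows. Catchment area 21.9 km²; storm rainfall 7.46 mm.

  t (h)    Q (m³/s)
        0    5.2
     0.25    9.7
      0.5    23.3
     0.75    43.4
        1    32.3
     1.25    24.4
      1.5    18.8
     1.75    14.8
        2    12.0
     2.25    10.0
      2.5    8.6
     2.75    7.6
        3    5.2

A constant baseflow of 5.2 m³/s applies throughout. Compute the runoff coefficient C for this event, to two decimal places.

C ≈ 0.81

ΣQ_DR = 147.7 m³/s; V = ΣQ_DR·Δt = 1.329 × 10^5 m³.
Runoff depth d = V / A = 6.070 mm.
C = d / P = 6.070 / 7.46 = 0.81.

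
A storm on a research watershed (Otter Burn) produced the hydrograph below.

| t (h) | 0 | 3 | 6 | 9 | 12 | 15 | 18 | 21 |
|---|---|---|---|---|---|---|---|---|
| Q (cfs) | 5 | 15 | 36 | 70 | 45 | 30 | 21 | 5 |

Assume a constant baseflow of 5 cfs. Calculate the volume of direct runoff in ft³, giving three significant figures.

V ≈ 2.02 × 10^6 ft³

Direct-runoff ordinates (Q − Q_b): 0.0, 10.0, 31.0, 65.0, 40.0, 25.0, 16.0, 0.0 cfs.
ΣQ_DR = 187.0 cfs.
With Δt = 3 h = 10800 s, V = ΣQ_DR · Δt = 187.0 × 10800 = 2.02 × 10^6 ft³.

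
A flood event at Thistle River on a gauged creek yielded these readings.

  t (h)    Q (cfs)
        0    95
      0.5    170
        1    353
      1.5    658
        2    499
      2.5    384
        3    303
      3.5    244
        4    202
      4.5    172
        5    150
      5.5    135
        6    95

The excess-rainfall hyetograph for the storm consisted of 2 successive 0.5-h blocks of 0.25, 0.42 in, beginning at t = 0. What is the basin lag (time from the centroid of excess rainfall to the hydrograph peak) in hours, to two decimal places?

Centroid of excess rainfall: t_c = Σ P_i·t̄_i / ΣP_i = 0.5634 h (block centres at 0.25, 0.75 h).
Hydrograph peak occurs at t = 1.5 h, so basin lag t_L = 1.5 − 0.5634 = 0.94 h.

t_L ≈ 0.94 h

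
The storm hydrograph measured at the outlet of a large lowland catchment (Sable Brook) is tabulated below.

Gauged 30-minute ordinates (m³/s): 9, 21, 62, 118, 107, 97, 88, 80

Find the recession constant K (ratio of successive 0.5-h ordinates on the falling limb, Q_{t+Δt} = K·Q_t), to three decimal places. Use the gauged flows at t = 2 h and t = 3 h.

K ≈ 0.907

Using the recession-limb readings at t = 2 h and t = 3 h: Q falls from 107 to 88 m³/s over 2 intervals.
K = (Q₂/Q₁)^(1/2) = (88/107)^(1/2) = 0.907.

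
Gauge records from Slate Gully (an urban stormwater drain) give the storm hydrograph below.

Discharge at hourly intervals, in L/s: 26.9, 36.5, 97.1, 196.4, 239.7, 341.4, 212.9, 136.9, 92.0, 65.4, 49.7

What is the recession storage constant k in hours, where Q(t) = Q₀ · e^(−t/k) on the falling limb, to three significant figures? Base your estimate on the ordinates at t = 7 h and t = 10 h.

On the falling limb, Q drops from 136.9 to 49.7 L/s between t = 7 h and t = 10 h (Δt = 3 h).
k = −Δt / ln(Q₂/Q₁) = −3 / ln(49.7/136.9) = 2.96 h.

k ≈ 2.96 h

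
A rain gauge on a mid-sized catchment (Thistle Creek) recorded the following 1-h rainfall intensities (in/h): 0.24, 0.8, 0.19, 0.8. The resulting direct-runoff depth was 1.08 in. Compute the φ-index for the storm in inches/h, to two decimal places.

Only the 2 blocks with intensity above φ contribute runoff: 0.8, 0.8 in/h.
Σ(I−φ)·Δt = d  ⇒  (0.8+0.8 − 2φ)·1 = 1.08
φ = (1.600 − 1.08/1) / 2 = 0.26 in/h.

φ ≈ 0.26 in/h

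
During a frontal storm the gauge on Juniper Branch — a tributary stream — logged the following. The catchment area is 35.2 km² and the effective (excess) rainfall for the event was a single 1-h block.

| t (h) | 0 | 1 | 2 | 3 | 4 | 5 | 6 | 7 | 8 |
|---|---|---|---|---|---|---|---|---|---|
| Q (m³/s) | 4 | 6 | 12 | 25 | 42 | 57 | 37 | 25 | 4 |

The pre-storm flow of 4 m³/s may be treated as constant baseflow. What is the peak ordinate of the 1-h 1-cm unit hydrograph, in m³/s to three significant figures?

Direct runoff: 0.0, 2.0, 8.0, 21.0, 38.0, 53.0, 33.0, 21.0, 0.0 m³/s; ΣQ_DR = 176.0 m³/s, peak = 53.0 m³/s.
Runoff depth d = ΣQ_DR·Δt / A = 176.0 × 3600 / (35.2 km²) = 18.00 mm.
The 1-cm UH is the DRH scaled by (10 mm)/d, so U_p = 53.0 × 10/18.00 = 29.4 m³/s.

U_p ≈ 29.4 m³/s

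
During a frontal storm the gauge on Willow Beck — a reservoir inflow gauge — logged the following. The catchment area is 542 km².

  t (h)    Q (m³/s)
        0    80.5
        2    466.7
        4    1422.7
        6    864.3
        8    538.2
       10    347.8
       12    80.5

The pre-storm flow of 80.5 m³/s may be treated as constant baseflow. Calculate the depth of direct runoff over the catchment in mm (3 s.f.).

d ≈ 43.0 mm

Direct runoff: 0.0, 386.2, 1342.2, 783.8, 457.7, 267.3, 0.0 m³/s; ΣQ_DR = 3237 m³/s.
V = ΣQ_DR · Δt = 3237 × 7200 s = 2.331 × 10^7 m³.
Over A = 542 km², depth = V / A = 43.0 mm.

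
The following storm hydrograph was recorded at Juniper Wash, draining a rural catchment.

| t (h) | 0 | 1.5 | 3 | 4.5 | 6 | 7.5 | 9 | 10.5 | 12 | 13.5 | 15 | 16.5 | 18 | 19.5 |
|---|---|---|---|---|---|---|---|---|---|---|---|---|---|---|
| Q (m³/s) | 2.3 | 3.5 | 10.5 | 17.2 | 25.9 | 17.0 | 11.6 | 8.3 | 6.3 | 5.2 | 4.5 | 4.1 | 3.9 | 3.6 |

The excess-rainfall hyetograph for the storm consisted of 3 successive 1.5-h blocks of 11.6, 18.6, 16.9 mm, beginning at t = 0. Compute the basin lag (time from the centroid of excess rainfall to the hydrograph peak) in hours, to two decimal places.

Centroid of excess rainfall: t_c = Σ P_i·t̄_i / ΣP_i = 2.4188 h (block centres at 0.75, 2.25, 3.75 h).
Hydrograph peak occurs at t = 6 h, so basin lag t_L = 6 − 2.4188 = 3.58 h.

t_L ≈ 3.58 h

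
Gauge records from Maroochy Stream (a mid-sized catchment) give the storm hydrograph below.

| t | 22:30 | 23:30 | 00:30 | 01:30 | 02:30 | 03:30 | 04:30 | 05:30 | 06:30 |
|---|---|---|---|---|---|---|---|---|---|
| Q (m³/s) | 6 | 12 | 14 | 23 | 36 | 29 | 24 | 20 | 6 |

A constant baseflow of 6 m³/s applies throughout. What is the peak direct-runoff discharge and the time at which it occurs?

Q_p = 30.0 m³/s at t = 02:30

Subtracting baseflow gives direct-runoff ordinates: 0.0, 6.0, 8.0, 17.0, 30.0, 23.0, 18.0, 14.0, 0.0 m³/s.
The maximum is 30.0 m³/s, occurring at the reading for t = 02:30.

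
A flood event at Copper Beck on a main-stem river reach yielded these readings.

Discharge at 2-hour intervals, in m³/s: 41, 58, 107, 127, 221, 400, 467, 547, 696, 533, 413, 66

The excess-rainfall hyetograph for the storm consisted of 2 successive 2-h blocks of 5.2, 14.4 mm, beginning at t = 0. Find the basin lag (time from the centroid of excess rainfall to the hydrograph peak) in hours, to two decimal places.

t_L ≈ 13.53 h

Centroid of excess rainfall: t_c = Σ P_i·t̄_i / ΣP_i = 2.4694 h (block centres at 1, 3 h).
Hydrograph peak occurs at t = 16 h, so basin lag t_L = 16 − 2.4694 = 13.53 h.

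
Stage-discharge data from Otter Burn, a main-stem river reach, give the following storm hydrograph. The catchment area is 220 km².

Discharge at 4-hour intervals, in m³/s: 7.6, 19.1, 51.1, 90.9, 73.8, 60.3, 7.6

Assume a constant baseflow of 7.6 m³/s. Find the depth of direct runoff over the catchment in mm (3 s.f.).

d ≈ 16.8 mm

Direct runoff: 0.0, 11.5, 43.5, 83.3, 66.2, 52.7, 0.0 m³/s; ΣQ_DR = 257.2 m³/s.
V = ΣQ_DR · Δt = 257.2 × 14400 s = 3.704 × 10^6 m³.
Over A = 220 km², depth = V / A = 16.8 mm.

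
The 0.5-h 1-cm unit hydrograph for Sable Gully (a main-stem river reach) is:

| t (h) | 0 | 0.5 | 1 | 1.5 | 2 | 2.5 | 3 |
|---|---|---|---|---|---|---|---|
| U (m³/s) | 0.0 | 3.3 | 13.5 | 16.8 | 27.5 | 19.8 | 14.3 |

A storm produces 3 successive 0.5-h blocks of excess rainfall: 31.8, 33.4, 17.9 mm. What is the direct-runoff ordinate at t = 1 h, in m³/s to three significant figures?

Q ≈ 54.0 m³/s

By discrete convolution, Q_j = Σ (P_i / 10 mm) · U_{j−i}.
At t = 1 h (j=2): Q = (31.8/10)·13.5 + (33.4/10)·3.3 + (17.9/10)·0.0 = 54.0 m³/s.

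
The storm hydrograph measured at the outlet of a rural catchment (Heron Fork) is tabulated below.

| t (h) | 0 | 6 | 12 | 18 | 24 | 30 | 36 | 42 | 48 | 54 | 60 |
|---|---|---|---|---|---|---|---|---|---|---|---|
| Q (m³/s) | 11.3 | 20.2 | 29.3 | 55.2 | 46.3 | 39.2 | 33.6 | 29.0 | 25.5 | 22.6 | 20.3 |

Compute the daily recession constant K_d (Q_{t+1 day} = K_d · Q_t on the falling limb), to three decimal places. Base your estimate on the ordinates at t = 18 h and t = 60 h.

K_d ≈ 0.565

Between t = 18 h and t = 60 h the flow falls from 55.2 to 20.3 m³/s over 7×6 h = 42 h.
Per-interval ratio K = (20.3/55.2)^(1/7) = 0.8668; K_d = K^(24/6) = 0.565.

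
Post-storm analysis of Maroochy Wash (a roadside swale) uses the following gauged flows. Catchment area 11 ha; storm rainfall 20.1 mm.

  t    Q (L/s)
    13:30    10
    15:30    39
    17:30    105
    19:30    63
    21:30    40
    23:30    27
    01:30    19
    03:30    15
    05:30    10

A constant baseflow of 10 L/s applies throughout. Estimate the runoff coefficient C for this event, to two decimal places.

ΣQ_DR = 238.0 L/s; V = ΣQ_DR·Δt = 1.714 × 10^6 L.
Runoff depth d = V / A = 15.58 mm.
C = d / P = 15.58 / 20.1 = 0.78.

C ≈ 0.78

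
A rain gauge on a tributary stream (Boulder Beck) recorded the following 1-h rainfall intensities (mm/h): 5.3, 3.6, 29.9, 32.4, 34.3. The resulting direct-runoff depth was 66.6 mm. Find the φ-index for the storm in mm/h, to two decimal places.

φ ≈ 10.00 mm/h

Only the 3 blocks with intensity above φ contribute runoff: 29.9, 32.4, 34.3 mm/h.
Σ(I−φ)·Δt = d  ⇒  (29.9+32.4+34.3 − 3φ)·1 = 66.6
φ = (96.60 − 66.6/1) / 3 = 10.00 mm/h.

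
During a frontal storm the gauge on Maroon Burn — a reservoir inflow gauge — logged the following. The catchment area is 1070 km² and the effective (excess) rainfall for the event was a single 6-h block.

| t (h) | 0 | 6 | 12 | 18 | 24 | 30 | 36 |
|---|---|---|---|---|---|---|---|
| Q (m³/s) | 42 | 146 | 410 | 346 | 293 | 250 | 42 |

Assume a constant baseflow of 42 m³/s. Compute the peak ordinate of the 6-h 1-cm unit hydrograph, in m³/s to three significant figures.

Direct runoff: 0.0, 104.0, 368.0, 304.0, 251.0, 208.0, 0.0 m³/s; ΣQ_DR = 1235 m³/s, peak = 368.0 m³/s.
Runoff depth d = ΣQ_DR·Δt / A = 1235 × 21600 / (1070 km²) = 24.93 mm.
The 1-cm UH is the DRH scaled by (10 mm)/d, so U_p = 368.0 × 10/24.93 = 148 m³/s.

U_p ≈ 148 m³/s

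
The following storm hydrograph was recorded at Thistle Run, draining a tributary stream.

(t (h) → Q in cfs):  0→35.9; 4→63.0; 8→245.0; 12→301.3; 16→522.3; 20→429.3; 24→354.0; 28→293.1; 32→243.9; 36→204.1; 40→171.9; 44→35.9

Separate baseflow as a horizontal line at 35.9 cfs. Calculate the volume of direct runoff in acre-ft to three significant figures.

V ≈ 816 acre-ft

Direct-runoff ordinates (Q − Q_b): 0.0, 27.1, 209.1, 265.4, 486.4, 393.4, 318.1, 257.2, 208.0, 168.2, 136.0, 0.0 cfs.
ΣQ_DR = 2469 cfs.
With Δt = 4 h = 14400 s, V = ΣQ_DR · Δt = 2469 × 14400 = 3.56 × 10^7 ft³ = 816 acre-ft.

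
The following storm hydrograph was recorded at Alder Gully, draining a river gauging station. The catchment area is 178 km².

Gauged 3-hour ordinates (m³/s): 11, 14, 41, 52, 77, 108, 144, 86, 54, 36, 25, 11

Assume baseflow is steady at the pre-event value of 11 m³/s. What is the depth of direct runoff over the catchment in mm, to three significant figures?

Direct runoff: 0.0, 3.0, 30.0, 41.0, 66.0, 97.0, 133.0, 75.0, 43.0, 25.0, 14.0, 0.0 m³/s; ΣQ_DR = 527.0 m³/s.
V = ΣQ_DR · Δt = 527.0 × 10800 s = 5.692 × 10^6 m³.
Over A = 178 km², depth = V / A = 32.0 mm.

d ≈ 32.0 mm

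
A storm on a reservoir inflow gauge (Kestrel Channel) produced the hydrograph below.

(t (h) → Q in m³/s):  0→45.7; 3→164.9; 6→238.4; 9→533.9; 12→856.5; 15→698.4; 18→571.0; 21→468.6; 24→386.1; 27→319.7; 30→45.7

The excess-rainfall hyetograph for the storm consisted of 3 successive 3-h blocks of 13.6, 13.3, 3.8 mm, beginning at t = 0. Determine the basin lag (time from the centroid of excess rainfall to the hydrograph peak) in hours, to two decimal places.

Centroid of excess rainfall: t_c = Σ P_i·t̄_i / ΣP_i = 3.5423 h (block centres at 1.5, 4.5, 7.5 h).
Hydrograph peak occurs at t = 12 h, so basin lag t_L = 12 − 3.5423 = 8.46 h.

t_L ≈ 8.46 h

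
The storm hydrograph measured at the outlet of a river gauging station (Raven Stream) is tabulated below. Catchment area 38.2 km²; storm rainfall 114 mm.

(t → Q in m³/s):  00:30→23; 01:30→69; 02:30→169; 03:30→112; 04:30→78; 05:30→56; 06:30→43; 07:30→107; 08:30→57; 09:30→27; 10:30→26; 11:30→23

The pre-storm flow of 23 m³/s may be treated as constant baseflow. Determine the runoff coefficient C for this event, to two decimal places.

C ≈ 0.42

ΣQ_DR = 514.0 m³/s; V = ΣQ_DR·Δt = 1.850 × 10^6 m³.
Runoff depth d = V / A = 48.44 mm.
C = d / P = 48.44 / 114 = 0.42.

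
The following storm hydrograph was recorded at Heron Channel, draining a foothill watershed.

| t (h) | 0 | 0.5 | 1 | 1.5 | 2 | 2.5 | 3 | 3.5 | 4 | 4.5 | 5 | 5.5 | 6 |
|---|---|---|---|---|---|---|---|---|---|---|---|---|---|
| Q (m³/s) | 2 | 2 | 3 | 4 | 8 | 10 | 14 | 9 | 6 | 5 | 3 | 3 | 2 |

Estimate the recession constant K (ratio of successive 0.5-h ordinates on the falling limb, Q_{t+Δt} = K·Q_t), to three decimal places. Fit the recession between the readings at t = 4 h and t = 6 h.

K ≈ 0.760

Using the recession-limb readings at t = 4 h and t = 6 h: Q falls from 6 to 2 m³/s over 4 intervals.
K = (Q₂/Q₁)^(1/4) = (2/6)^(1/4) = 0.760.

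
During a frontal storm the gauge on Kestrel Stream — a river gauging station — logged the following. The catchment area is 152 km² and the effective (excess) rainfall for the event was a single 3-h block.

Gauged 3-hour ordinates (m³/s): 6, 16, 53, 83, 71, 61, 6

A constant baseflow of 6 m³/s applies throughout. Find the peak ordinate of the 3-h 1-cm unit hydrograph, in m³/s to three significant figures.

Direct runoff: 0.0, 10.0, 47.0, 77.0, 65.0, 55.0, 0.0 m³/s; ΣQ_DR = 254.0 m³/s, peak = 77.0 m³/s.
Runoff depth d = ΣQ_DR·Δt / A = 254.0 × 10800 / (152 km²) = 18.05 mm.
The 1-cm UH is the DRH scaled by (10 mm)/d, so U_p = 77.0 × 10/18.05 = 42.7 m³/s.

U_p ≈ 42.7 m³/s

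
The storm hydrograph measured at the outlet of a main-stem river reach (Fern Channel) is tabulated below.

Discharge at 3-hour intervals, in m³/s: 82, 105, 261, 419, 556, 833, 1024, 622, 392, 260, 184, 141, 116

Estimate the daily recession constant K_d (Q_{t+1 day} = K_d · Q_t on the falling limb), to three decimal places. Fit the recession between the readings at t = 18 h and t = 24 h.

K_d ≈ 0.021

Between t = 18 h and t = 24 h the flow falls from 1024 to 392 m³/s over 2×3 h = 6 h.
Per-interval ratio K = (392/1024)^(1/2) = 0.6187; K_d = K^(24/3) = 0.021.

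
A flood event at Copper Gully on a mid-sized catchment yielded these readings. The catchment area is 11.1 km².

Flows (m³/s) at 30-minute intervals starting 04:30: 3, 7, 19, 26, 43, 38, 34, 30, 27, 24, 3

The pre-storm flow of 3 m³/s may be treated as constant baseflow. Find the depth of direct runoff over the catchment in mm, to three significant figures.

d ≈ 35.8 mm

Direct runoff: 0.0, 4.0, 16.0, 23.0, 40.0, 35.0, 31.0, 27.0, 24.0, 21.0, 0.0 m³/s; ΣQ_DR = 221.0 m³/s.
V = ΣQ_DR · Δt = 221.0 × 1800 s = 3.978 × 10^5 m³.
Over A = 11.1 km², depth = V / A = 35.8 mm.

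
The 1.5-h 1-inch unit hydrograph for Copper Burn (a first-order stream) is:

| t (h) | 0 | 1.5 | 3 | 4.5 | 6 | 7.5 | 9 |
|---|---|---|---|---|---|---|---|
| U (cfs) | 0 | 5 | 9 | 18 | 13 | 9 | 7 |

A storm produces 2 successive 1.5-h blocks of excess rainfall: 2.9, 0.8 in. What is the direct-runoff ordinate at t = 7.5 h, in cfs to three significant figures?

Q ≈ 36.5 cfs

By discrete convolution, Q_j = Σ (P_i / 1 in) · U_{j−i}.
At t = 7.5 h (j=5): Q = (2.9/1)·9 + (0.8/1)·13 = 36.5 cfs.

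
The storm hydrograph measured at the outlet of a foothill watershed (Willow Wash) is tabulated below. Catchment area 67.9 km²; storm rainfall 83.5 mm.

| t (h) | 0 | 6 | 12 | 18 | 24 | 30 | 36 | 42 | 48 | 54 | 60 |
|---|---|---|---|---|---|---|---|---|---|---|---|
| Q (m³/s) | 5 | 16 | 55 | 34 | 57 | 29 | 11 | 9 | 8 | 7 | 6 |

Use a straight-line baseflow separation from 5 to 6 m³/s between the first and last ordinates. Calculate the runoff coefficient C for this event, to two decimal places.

ΣQ_DR = 176.5 m³/s; V = ΣQ_DR·Δt = 3.812 × 10^6 m³.
Runoff depth d = V / A = 56.15 mm.
C = d / P = 56.15 / 83.5 = 0.67.

C ≈ 0.67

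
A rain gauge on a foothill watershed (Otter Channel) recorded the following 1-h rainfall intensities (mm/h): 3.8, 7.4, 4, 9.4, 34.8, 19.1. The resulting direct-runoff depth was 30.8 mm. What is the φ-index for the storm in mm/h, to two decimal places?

φ ≈ 11.55 mm/h

Only the 2 blocks with intensity above φ contribute runoff: 34.8, 19.1 mm/h.
Σ(I−φ)·Δt = d  ⇒  (34.8+19.1 − 2φ)·1 = 30.8
φ = (53.90 − 30.8/1) / 2 = 11.55 mm/h.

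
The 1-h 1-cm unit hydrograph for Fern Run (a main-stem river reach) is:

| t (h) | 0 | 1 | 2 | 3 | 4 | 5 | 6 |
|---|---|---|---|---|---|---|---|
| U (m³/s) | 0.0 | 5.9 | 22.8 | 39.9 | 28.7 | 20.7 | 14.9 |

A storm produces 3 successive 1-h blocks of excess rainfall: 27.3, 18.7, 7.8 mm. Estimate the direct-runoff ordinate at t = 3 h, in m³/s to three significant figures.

Q ≈ 156 m³/s

By discrete convolution, Q_j = Σ (P_i / 10 mm) · U_{j−i}.
At t = 3 h (j=3): Q = (27.3/10)·39.9 + (18.7/10)·22.8 + (7.8/10)·5.9 = 156 m³/s.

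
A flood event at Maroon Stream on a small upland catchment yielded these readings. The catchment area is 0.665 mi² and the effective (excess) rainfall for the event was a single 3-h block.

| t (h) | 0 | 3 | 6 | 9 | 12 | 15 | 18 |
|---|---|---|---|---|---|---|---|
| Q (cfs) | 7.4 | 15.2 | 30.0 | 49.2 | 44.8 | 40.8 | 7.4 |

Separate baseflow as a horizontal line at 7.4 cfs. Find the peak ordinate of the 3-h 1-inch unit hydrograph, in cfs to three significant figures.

U_p ≈ 41.8 cfs

Direct runoff: 0.0, 7.8, 22.6, 41.8, 37.4, 33.4, 0.0 cfs; ΣQ_DR = 143.0 cfs, peak = 41.8 cfs.
Runoff depth d = ΣQ_DR·Δt / A = 143.0 × 10800 / (0.665 mi²) = 0.9997 in.
The 1-inch UH is the DRH scaled by (1 in)/d, so U_p = 41.8 × 1/0.9997 = 41.8 cfs.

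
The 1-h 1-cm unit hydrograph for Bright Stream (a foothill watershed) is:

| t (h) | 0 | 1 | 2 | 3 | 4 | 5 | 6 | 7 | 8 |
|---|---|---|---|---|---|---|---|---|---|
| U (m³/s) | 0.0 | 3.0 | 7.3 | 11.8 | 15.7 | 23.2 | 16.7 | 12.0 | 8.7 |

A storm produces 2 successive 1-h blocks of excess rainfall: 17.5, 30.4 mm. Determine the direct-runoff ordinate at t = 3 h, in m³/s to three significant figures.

By discrete convolution, Q_j = Σ (P_i / 10 mm) · U_{j−i}.
At t = 3 h (j=3): Q = (17.5/10)·11.8 + (30.4/10)·7.3 = 42.8 m³/s.

Q ≈ 42.8 m³/s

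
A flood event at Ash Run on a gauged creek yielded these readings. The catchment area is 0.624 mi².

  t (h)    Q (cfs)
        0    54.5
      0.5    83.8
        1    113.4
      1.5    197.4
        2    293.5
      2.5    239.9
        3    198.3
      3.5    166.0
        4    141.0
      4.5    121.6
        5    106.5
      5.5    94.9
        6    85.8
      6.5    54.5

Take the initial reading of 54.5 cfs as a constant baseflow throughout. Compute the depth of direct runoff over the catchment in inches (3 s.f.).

d ≈ 1.48 in

Direct runoff: 0.0, 29.3, 58.9, 142.9, 239.0, 185.4, 143.8, 111.5, 86.5, 67.1, 52.0, 40.4, 31.3, 0.0 cfs; ΣQ_DR = 1188 cfs.
V = ΣQ_DR · Δt = 1188 × 1800 s = 2.139 × 10^6 ft³.
Over A = 0.624 mi², depth = V / A = 1.48 in.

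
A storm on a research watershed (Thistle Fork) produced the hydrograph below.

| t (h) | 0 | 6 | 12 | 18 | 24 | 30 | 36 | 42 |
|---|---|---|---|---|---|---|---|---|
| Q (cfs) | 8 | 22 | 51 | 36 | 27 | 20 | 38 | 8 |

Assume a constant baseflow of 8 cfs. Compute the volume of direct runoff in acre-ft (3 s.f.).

V ≈ 72.4 acre-ft

Direct-runoff ordinates (Q − Q_b): 0.0, 14.0, 43.0, 28.0, 19.0, 12.0, 30.0, 0.0 cfs.
ΣQ_DR = 146.0 cfs.
With Δt = 6 h = 21600 s, V = ΣQ_DR · Δt = 146.0 × 21600 = 3.15 × 10^6 ft³ = 72.4 acre-ft.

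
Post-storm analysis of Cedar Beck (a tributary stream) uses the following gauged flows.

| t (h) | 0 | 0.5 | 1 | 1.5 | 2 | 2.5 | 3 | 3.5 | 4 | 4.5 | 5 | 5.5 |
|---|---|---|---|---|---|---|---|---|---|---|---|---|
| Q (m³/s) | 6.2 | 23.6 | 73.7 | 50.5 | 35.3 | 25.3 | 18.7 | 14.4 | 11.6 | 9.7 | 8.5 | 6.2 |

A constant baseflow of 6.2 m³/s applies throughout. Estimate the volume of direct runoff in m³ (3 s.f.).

V ≈ 3.77 × 10^5 m³

Direct-runoff ordinates (Q − Q_b): 0.0, 17.4, 67.5, 44.3, 29.1, 19.1, 12.5, 8.2, 5.4, 3.5, 2.3, 0.0 m³/s.
ΣQ_DR = 209.3 m³/s.
With Δt = 0.5 h = 1800 s, V = ΣQ_DR · Δt = 209.3 × 1800 = 3.77 × 10^5 m³.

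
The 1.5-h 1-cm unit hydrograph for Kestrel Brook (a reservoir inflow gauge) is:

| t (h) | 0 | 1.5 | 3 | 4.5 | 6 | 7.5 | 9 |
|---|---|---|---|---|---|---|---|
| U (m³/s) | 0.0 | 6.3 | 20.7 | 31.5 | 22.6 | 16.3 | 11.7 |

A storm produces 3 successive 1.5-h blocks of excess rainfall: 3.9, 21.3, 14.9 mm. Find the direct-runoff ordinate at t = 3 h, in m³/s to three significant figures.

By discrete convolution, Q_j = Σ (P_i / 10 mm) · U_{j−i}.
At t = 3 h (j=2): Q = (3.9/10)·20.7 + (21.3/10)·6.3 + (14.9/10)·0.0 = 21.5 m³/s.

Q ≈ 21.5 m³/s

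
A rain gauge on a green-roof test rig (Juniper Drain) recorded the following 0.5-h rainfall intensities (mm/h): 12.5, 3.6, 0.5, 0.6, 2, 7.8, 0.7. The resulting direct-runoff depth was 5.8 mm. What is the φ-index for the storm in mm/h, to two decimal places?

φ ≈ 4.35 mm/h

Only the 2 blocks with intensity above φ contribute runoff: 12.5, 7.8 mm/h.
Σ(I−φ)·Δt = d  ⇒  (12.5+7.8 − 2φ)·0.5 = 5.8
φ = (20.30 − 5.8/0.5) / 2 = 4.35 mm/h.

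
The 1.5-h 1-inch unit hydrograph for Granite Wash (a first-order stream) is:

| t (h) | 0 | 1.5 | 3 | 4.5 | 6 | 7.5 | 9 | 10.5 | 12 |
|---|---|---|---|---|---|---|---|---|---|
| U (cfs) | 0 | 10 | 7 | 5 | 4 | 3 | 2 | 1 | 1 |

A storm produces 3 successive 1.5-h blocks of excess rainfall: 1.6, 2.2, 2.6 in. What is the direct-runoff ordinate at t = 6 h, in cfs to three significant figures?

Q ≈ 35.6 cfs

By discrete convolution, Q_j = Σ (P_i / 1 in) · U_{j−i}.
At t = 6 h (j=4): Q = (1.6/1)·4 + (2.2/1)·5 + (2.6/1)·7 = 35.6 cfs.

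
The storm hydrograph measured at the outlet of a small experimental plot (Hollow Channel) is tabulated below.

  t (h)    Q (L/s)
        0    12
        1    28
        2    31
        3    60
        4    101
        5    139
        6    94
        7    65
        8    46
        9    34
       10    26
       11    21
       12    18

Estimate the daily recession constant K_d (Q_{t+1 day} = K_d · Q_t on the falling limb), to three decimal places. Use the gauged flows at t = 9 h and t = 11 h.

Between t = 9 h and t = 11 h the flow falls from 34 to 21 L/s over 2×1 h = 2 h.
Per-interval ratio K = (21/34)^(1/2) = 0.7859; K_d = K^(24/1) = 0.003.

K_d ≈ 0.003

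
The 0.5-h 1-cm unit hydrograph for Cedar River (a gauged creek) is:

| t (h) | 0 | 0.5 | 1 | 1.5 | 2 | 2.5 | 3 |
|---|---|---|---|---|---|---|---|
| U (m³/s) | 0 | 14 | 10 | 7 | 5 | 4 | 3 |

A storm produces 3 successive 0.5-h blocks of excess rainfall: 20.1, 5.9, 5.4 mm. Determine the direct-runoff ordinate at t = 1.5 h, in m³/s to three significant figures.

Q ≈ 27.5 m³/s

By discrete convolution, Q_j = Σ (P_i / 10 mm) · U_{j−i}.
At t = 1.5 h (j=3): Q = (20.1/10)·7 + (5.9/10)·10 + (5.4/10)·14 = 27.5 m³/s.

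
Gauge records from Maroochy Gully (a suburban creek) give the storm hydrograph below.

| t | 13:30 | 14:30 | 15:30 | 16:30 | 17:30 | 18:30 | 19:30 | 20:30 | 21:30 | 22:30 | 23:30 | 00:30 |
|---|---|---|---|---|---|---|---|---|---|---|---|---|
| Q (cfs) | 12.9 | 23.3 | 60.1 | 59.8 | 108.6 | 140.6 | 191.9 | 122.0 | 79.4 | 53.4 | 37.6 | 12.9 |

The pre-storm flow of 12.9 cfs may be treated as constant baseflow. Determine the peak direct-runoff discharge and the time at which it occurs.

Q_p = 179.0 cfs at t = 19:30

Subtracting baseflow gives direct-runoff ordinates: 0.0, 10.4, 47.2, 46.9, 95.7, 127.7, 179.0, 109.1, 66.5, 40.5, 24.7, 0.0 cfs.
The maximum is 179.0 cfs, occurring at the reading for t = 19:30.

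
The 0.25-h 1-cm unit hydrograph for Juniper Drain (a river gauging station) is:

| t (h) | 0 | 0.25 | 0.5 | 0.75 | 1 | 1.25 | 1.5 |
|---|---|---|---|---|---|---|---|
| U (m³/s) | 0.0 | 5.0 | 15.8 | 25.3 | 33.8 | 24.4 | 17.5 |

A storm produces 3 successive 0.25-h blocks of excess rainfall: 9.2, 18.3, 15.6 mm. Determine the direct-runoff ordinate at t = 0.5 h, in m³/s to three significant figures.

Q ≈ 23.7 m³/s

By discrete convolution, Q_j = Σ (P_i / 10 mm) · U_{j−i}.
At t = 0.5 h (j=2): Q = (9.2/10)·15.8 + (18.3/10)·5.0 + (15.6/10)·0.0 = 23.7 m³/s.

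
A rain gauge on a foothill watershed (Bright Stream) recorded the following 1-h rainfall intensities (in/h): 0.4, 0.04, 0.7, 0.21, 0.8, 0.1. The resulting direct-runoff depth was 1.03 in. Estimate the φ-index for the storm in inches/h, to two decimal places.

φ ≈ 0.29 in/h

Only the 3 blocks with intensity above φ contribute runoff: 0.4, 0.7, 0.8 in/h.
Σ(I−φ)·Δt = d  ⇒  (0.4+0.7+0.8 − 3φ)·1 = 1.03
φ = (1.900 − 1.03/1) / 3 = 0.29 in/h.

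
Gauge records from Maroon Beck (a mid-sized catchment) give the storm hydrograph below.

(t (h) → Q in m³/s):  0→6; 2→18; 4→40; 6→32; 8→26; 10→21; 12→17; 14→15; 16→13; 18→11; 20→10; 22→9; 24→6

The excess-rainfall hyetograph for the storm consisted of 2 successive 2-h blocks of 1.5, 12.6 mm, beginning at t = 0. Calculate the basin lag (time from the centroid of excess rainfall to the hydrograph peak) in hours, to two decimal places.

Centroid of excess rainfall: t_c = Σ P_i·t̄_i / ΣP_i = 2.7872 h (block centres at 1, 3 h).
Hydrograph peak occurs at t = 4 h, so basin lag t_L = 4 − 2.7872 = 1.21 h.

t_L ≈ 1.21 h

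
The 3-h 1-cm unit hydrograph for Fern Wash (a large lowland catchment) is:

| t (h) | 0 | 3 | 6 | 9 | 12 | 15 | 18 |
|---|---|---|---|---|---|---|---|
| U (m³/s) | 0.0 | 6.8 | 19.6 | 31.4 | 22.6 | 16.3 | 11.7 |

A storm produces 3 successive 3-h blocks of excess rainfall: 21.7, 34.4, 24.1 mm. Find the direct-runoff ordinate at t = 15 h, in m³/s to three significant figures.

By discrete convolution, Q_j = Σ (P_i / 10 mm) · U_{j−i}.
At t = 15 h (j=5): Q = (21.7/10)·16.3 + (34.4/10)·22.6 + (24.1/10)·31.4 = 189 m³/s.

Q ≈ 189 m³/s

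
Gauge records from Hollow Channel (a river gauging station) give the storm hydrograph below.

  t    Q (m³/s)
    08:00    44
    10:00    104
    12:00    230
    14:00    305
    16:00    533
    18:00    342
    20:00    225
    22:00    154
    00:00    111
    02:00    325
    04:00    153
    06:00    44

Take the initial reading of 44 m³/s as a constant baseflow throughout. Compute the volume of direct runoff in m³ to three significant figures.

Direct-runoff ordinates (Q − Q_b): 0.0, 60.0, 186.0, 261.0, 489.0, 298.0, 181.0, 110.0, 67.0, 281.0, 109.0, 0.0 m³/s.
ΣQ_DR = 2042 m³/s.
With Δt = 2 h = 7200 s, V = ΣQ_DR · Δt = 2042 × 7200 = 1.47 × 10^7 m³.

V ≈ 1.47 × 10^7 m³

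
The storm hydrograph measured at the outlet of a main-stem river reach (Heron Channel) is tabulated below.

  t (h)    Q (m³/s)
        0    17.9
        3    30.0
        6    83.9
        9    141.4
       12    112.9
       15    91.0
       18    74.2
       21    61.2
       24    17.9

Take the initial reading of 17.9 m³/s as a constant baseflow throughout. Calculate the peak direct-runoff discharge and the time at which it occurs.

Subtracting baseflow gives direct-runoff ordinates: 0.0, 12.1, 66.0, 123.5, 95.0, 73.1, 56.3, 43.3, 0.0 m³/s.
The maximum is 123.5 m³/s, occurring at the reading for t = 9 h.

Q_p = 123.5 m³/s at t = 9 h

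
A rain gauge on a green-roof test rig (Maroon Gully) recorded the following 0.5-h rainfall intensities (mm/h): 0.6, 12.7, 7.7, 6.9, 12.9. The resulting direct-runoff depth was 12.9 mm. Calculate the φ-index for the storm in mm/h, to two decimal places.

Only the 4 blocks with intensity above φ contribute runoff: 12.7, 7.7, 6.9, 12.9 mm/h.
Σ(I−φ)·Δt = d  ⇒  (12.7+7.7+6.9+12.9 − 4φ)·0.5 = 12.9
φ = (40.20 − 12.9/0.5) / 4 = 3.60 mm/h.

φ ≈ 3.60 mm/h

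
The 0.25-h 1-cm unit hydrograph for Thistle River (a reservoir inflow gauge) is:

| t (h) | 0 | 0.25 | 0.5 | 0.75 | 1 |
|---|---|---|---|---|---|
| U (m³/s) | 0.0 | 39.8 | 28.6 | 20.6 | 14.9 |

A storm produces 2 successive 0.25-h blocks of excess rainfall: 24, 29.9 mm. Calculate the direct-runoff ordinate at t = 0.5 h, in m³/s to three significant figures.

By discrete convolution, Q_j = Σ (P_i / 10 mm) · U_{j−i}.
At t = 0.5 h (j=2): Q = (24/10)·28.6 + (29.9/10)·39.8 = 188 m³/s.

Q ≈ 188 m³/s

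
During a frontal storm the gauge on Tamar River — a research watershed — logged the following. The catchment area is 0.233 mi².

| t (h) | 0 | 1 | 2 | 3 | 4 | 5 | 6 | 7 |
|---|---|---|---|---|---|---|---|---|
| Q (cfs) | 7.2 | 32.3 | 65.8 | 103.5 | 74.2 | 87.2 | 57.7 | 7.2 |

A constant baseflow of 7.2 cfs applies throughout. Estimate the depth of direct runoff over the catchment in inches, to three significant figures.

d ≈ 2.51 in

Direct runoff: 0.0, 25.1, 58.6, 96.3, 67.0, 80.0, 50.5, 0.0 cfs; ΣQ_DR = 377.5 cfs.
V = ΣQ_DR · Δt = 377.5 × 3600 s = 1.359 × 10^6 ft³.
Over A = 0.233 mi², depth = V / A = 2.51 in.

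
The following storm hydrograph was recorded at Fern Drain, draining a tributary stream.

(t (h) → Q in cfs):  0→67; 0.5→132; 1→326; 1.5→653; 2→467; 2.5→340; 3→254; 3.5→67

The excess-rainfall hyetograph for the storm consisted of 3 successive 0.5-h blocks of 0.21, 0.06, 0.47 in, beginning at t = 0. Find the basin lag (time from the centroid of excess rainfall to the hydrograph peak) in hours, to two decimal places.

Centroid of excess rainfall: t_c = Σ P_i·t̄_i / ΣP_i = 0.9257 h (block centres at 0.25, 0.75, 1.25 h).
Hydrograph peak occurs at t = 1.5 h, so basin lag t_L = 1.5 − 0.9257 = 0.57 h.

t_L ≈ 0.57 h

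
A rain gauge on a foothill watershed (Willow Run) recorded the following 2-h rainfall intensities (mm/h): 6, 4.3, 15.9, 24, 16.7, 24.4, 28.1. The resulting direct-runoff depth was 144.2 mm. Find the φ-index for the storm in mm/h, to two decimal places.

φ ≈ 7.40 mm/h

Only the 5 blocks with intensity above φ contribute runoff: 15.9, 24, 16.7, 24.4, 28.1 mm/h.
Σ(I−φ)·Δt = d  ⇒  (15.9+24+16.7+24.4+28.1 − 5φ)·2 = 144.2
φ = (109.1 − 144.2/2) / 5 = 7.40 mm/h.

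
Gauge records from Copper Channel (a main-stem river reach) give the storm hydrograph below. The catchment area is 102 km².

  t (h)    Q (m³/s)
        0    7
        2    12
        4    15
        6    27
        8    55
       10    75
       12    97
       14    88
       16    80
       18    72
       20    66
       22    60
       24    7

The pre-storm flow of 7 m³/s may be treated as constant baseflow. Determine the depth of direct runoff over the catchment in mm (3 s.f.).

d ≈ 40.2 mm

Direct runoff: 0.0, 5.0, 8.0, 20.0, 48.0, 68.0, 90.0, 81.0, 73.0, 65.0, 59.0, 53.0, 0.0 m³/s; ΣQ_DR = 570.0 m³/s.
V = ΣQ_DR · Δt = 570.0 × 7200 s = 4.104 × 10^6 m³.
Over A = 102 km², depth = V / A = 40.2 mm.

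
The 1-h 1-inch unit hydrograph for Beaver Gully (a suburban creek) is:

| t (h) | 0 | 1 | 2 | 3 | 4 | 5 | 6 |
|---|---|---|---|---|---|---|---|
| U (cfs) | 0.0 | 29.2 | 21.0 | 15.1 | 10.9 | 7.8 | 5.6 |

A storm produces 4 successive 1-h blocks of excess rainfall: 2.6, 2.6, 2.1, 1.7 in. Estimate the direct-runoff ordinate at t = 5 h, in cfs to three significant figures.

Q ≈ 116 cfs

By discrete convolution, Q_j = Σ (P_i / 1 in) · U_{j−i}.
At t = 5 h (j=5): Q = (2.6/1)·7.8 + (2.6/1)·10.9 + (2.1/1)·15.1 + (1.7/1)·21.0 = 116 cfs.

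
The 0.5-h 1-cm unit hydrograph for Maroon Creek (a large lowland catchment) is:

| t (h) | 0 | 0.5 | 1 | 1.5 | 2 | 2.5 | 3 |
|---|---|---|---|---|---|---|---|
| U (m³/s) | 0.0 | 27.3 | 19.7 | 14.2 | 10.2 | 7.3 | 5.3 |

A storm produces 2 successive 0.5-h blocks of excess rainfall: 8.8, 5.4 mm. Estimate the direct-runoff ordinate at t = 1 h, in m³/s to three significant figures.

By discrete convolution, Q_j = Σ (P_i / 10 mm) · U_{j−i}.
At t = 1 h (j=2): Q = (8.8/10)·19.7 + (5.4/10)·27.3 = 32.1 m³/s.

Q ≈ 32.1 m³/s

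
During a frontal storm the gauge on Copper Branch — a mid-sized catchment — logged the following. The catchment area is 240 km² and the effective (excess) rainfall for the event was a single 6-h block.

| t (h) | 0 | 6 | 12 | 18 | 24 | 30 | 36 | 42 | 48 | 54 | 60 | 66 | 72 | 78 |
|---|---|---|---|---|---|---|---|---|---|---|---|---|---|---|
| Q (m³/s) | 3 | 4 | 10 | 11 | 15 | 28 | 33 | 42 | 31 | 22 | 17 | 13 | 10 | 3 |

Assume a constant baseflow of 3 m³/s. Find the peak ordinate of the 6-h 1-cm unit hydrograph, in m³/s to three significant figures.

Direct runoff: 0.0, 1.0, 7.0, 8.0, 12.0, 25.0, 30.0, 39.0, 28.0, 19.0, 14.0, 10.0, 7.0, 0.0 m³/s; ΣQ_DR = 200.0 m³/s, peak = 39.0 m³/s.
Runoff depth d = ΣQ_DR·Δt / A = 200.0 × 21600 / (240 km²) = 18.00 mm.
The 1-cm UH is the DRH scaled by (10 mm)/d, so U_p = 39.0 × 10/18.00 = 21.7 m³/s.

U_p ≈ 21.7 m³/s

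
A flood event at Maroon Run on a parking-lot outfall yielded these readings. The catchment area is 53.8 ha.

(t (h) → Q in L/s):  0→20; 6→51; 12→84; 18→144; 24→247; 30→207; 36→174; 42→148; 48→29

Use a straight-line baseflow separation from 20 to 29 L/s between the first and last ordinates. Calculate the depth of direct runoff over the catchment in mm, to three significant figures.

Direct runoff: 0.00, 29.88, 61.75, 120.62, 222.50, 181.38, 147.25, 120.12, 0.00 L/s; ΣQ_DR = 883.5 L/s.
V = ΣQ_DR · Δt = 883.5 × 21600 s = 1.908 × 10^7 L.
Over A = 53.8 ha, depth = V / A = 35.5 mm.

d ≈ 35.5 mm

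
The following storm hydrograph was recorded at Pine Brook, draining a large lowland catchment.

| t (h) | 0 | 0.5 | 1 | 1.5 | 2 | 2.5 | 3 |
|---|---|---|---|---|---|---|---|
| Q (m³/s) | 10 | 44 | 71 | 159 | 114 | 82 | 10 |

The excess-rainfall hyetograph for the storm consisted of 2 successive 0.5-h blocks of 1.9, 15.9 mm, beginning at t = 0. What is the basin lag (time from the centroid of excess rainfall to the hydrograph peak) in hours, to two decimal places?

Centroid of excess rainfall: t_c = Σ P_i·t̄_i / ΣP_i = 0.6966 h (block centres at 0.25, 0.75 h).
Hydrograph peak occurs at t = 1.5 h, so basin lag t_L = 1.5 − 0.6966 = 0.80 h.

t_L ≈ 0.80 h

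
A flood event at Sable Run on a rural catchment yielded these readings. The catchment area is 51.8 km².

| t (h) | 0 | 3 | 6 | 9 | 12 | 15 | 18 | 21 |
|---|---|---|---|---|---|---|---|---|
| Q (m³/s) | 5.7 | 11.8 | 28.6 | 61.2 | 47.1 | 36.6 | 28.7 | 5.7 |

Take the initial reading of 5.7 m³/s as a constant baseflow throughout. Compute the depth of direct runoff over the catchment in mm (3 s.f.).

Direct runoff: 0.0, 6.1, 22.9, 55.5, 41.4, 30.9, 23.0, 0.0 m³/s; ΣQ_DR = 179.8 m³/s.
V = ΣQ_DR · Δt = 179.8 × 10800 s = 1.942 × 10^6 m³.
Over A = 51.8 km², depth = V / A = 37.5 mm.

d ≈ 37.5 mm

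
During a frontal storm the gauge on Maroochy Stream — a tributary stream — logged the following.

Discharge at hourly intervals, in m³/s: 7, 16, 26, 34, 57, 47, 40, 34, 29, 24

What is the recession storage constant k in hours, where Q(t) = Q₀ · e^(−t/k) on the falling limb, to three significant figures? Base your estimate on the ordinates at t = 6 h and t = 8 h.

On the falling limb, Q drops from 40 to 29 m³/s between t = 6 h and t = 8 h (Δt = 2 h).
k = −Δt / ln(Q₂/Q₁) = −2 / ln(29/40) = 6.22 h.

k ≈ 6.22 h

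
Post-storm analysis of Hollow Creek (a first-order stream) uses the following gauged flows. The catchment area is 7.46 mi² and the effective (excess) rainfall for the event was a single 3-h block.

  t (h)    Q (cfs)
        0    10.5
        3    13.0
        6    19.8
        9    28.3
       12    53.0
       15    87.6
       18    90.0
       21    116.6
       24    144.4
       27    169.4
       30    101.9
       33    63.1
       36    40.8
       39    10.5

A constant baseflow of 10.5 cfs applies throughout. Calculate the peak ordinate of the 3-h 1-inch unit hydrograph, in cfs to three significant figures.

Direct runoff: 0.0, 2.5, 9.3, 17.8, 42.5, 77.1, 79.5, 106.1, 133.9, 158.9, 91.4, 52.6, 30.3, 0.0 cfs; ΣQ_DR = 801.9 cfs, peak = 158.9 cfs.
Runoff depth d = ΣQ_DR·Δt / A = 801.9 × 10800 / (7.46 mi²) = 0.4997 in.
The 1-inch UH is the DRH scaled by (1 in)/d, so U_p = 158.9 × 1/0.4997 = 318 cfs.

U_p ≈ 318 cfs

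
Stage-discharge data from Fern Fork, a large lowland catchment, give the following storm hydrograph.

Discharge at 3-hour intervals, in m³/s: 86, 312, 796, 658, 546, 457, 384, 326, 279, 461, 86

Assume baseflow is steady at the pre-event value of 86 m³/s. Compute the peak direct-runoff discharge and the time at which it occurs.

Q_p = 710.0 m³/s at t = 6 h

Subtracting baseflow gives direct-runoff ordinates: 0.0, 226.0, 710.0, 572.0, 460.0, 371.0, 298.0, 240.0, 193.0, 375.0, 0.0 m³/s.
The maximum is 710.0 m³/s, occurring at the reading for t = 6 h.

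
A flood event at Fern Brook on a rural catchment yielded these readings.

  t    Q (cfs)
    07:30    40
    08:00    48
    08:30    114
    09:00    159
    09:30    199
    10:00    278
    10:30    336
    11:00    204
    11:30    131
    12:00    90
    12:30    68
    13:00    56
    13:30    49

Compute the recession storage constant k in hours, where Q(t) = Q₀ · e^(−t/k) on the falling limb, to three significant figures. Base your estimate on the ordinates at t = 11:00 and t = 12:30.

On the falling limb, Q drops from 204 to 68 cfs between t = 11:00 and t = 12:30 (Δt = 1.5 h).
k = −Δt / ln(Q₂/Q₁) = −1.5 / ln(68/204) = 1.37 h.

k ≈ 1.37 h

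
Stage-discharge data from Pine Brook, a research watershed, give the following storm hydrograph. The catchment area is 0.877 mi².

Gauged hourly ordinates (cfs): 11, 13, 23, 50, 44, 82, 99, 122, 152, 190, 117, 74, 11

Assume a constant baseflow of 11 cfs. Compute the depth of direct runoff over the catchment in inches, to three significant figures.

d ≈ 1.49 in

Direct runoff: 0.0, 2.0, 12.0, 39.0, 33.0, 71.0, 88.0, 111.0, 141.0, 179.0, 106.0, 63.0, 0.0 cfs; ΣQ_DR = 845.0 cfs.
V = ΣQ_DR · Δt = 845.0 × 3600 s = 3.042 × 10^6 ft³.
Over A = 0.877 mi², depth = V / A = 1.49 in.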